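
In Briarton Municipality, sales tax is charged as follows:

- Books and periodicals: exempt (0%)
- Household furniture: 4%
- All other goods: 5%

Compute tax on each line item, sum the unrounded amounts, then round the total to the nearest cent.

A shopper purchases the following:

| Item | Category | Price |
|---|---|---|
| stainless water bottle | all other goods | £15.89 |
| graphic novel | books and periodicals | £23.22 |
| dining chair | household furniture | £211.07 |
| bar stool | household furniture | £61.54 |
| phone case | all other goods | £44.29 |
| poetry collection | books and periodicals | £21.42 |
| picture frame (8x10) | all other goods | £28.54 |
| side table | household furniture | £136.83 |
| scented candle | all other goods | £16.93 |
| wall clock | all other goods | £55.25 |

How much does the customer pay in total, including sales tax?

Stainless water bottle £15.89: all other goods → 5% → £0.7945
Graphic novel £23.22: books and periodicals → 0% → £0.00
Dining chair £211.07: household furniture → 4% → £8.4428
Bar stool £61.54: household furniture → 4% → £2.4616
Phone case £44.29: all other goods → 5% → £2.2145
Poetry collection £21.42: books and periodicals → 0% → £0.00
Picture frame (8x10) £28.54: all other goods → 5% → £1.427
Side table £136.83: household furniture → 4% → £5.4732
Scented candle £16.93: all other goods → 5% → £0.8465
Wall clock £55.25: all other goods → 5% → £2.7625
Subtotal = £614.98; unrounded tax = £24.4226 → £24.42; total due = £639.40

£639.40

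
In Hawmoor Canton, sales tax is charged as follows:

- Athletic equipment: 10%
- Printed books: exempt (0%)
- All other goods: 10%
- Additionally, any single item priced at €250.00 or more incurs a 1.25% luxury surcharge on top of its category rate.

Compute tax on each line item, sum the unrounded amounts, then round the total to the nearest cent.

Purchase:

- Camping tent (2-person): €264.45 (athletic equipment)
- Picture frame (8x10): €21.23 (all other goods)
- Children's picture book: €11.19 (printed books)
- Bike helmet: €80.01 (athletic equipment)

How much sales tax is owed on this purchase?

€39.87

Camping tent (2-person) €264.45: athletic equipment → 10% + 1.25% surcharge = 11.25% → €29.750625
Picture frame (8x10) €21.23: all other goods → 10% → €2.123
Children's picture book €11.19: printed books → 0% → €0.00
Bike helmet €80.01: athletic equipment → 10% → €8.001
Unrounded tax sum = €39.874625 → €39.87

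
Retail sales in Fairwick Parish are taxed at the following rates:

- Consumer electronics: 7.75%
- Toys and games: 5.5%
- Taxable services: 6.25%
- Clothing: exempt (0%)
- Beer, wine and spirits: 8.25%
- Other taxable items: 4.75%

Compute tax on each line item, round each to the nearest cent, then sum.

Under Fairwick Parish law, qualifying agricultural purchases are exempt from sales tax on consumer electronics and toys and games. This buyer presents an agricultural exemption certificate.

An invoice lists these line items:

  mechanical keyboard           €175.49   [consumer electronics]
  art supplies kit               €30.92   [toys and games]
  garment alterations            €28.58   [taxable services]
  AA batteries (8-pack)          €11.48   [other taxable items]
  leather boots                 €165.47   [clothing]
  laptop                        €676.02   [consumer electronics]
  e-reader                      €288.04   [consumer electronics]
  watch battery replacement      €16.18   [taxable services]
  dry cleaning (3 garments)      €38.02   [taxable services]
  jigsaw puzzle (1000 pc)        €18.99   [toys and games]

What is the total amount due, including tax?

€1454.92

Mechanical keyboard €175.49: consumer electronics, buyer-exempt → 0% → €0.00
Art supplies kit €30.92: toys and games, buyer-exempt → 0% → €0.00
Garment alterations €28.58: taxable services → 6.25% → €1.79
AA batteries (8-pack) €11.48: other taxable items → 4.75% → €0.55
Leather boots €165.47: clothing → 0% → €0.00
Laptop €676.02: consumer electronics, buyer-exempt → 0% → €0.00
E-reader €288.04: consumer electronics, buyer-exempt → 0% → €0.00
Watch battery replacement €16.18: taxable services → 6.25% → €1.01
Dry cleaning (3 garments) €38.02: taxable services → 6.25% → €2.38
Jigsaw puzzle (1000 pc) €18.99: toys and games, buyer-exempt → 0% → €0.00
Subtotal = €1449.19; tax = €5.73; total due = €1454.92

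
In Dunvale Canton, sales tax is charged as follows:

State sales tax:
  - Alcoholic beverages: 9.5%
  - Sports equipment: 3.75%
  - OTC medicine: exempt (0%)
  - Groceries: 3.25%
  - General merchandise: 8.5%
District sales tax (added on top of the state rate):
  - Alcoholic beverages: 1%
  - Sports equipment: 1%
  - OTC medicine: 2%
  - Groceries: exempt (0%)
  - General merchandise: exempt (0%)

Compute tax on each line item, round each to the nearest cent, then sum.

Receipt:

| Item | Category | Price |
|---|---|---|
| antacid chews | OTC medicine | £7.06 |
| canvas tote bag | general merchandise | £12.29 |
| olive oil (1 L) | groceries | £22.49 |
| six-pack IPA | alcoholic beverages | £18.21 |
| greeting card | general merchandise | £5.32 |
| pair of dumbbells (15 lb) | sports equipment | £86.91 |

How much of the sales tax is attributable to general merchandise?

£1.49

Canvas tote bag £12.29: general merchandise → 8.5% + 0% district = 8.5% → £1.04
Greeting card £5.32: general merchandise → 8.5% + 0% district = 8.5% → £0.45
Tax on general merchandise = £1.04 + £0.45 = £1.49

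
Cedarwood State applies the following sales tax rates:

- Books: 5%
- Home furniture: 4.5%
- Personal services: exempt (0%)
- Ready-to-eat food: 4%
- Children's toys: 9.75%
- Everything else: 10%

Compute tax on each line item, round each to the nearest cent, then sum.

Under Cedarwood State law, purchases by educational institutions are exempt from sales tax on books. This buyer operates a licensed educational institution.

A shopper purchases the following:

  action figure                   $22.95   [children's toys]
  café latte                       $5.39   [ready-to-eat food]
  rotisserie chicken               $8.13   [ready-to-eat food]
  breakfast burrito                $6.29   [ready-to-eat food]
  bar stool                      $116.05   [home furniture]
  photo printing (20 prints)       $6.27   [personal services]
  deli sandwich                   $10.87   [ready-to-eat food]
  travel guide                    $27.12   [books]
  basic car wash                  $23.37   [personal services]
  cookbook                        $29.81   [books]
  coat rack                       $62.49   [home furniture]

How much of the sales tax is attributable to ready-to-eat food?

$1.23

Café latte $5.39: ready-to-eat food → 4% → $0.22
Rotisserie chicken $8.13: ready-to-eat food → 4% → $0.33
Breakfast burrito $6.29: ready-to-eat food → 4% → $0.25
Deli sandwich $10.87: ready-to-eat food → 4% → $0.43
Tax on ready-to-eat food = $0.22 + $0.33 + $0.25 + $0.43 = $1.23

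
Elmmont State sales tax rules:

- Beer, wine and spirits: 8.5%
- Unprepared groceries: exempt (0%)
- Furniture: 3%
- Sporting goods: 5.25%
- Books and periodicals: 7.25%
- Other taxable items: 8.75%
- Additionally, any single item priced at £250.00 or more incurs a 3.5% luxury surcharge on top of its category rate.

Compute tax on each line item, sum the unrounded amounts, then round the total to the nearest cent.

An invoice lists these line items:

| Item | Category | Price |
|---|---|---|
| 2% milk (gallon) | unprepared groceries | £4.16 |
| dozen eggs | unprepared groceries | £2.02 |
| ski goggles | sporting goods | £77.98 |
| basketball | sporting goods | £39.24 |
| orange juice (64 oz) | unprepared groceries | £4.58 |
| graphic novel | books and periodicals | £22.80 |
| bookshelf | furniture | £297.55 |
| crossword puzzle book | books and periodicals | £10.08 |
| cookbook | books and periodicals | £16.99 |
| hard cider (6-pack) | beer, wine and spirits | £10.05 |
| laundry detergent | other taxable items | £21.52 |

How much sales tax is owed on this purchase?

2% milk (gallon) £4.16: unprepared groceries → 0% → £0.00
Dozen eggs £2.02: unprepared groceries → 0% → £0.00
Ski goggles £77.98: sporting goods → 5.25% → £4.09395
Basketball £39.24: sporting goods → 5.25% → £2.0601
Orange juice (64 oz) £4.58: unprepared groceries → 0% → £0.00
Graphic novel £22.80: books and periodicals → 7.25% → £1.653
Bookshelf £297.55: furniture → 3% + 3.5% surcharge = 6.5% → £19.34075
Crossword puzzle book £10.08: books and periodicals → 7.25% → £0.7308
Cookbook £16.99: books and periodicals → 7.25% → £1.231775
Hard cider (6-pack) £10.05: beer, wine and spirits → 8.5% → £0.85425
Laundry detergent £21.52: other taxable items → 8.75% → £1.883
Unrounded tax sum = £31.847625 → £31.85

£31.85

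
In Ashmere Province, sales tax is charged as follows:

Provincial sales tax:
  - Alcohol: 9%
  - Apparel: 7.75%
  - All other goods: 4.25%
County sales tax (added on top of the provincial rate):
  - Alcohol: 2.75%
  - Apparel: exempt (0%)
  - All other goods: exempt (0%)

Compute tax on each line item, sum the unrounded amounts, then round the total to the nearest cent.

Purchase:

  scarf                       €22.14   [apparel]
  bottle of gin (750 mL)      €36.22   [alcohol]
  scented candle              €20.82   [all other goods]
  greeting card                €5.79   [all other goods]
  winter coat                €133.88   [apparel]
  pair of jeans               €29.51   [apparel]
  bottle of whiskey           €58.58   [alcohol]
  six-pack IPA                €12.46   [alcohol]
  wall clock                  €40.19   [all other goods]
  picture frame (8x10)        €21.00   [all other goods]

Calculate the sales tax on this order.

€30.71

Scarf €22.14: apparel → 7.75% + 0% county = 7.75% → €1.71585
Bottle of gin (750 mL) €36.22: alcohol → 9% + 2.75% county = 11.75% → €4.25585
Scented candle €20.82: all other goods → 4.25% + 0% county = 4.25% → €0.88485
Greeting card €5.79: all other goods → 4.25% + 0% county = 4.25% → €0.246075
Winter coat €133.88: apparel → 7.75% + 0% county = 7.75% → €10.3757
Pair of jeans €29.51: apparel → 7.75% + 0% county = 7.75% → €2.287025
Bottle of whiskey €58.58: alcohol → 9% + 2.75% county = 11.75% → €6.88315
Six-pack IPA €12.46: alcohol → 9% + 2.75% county = 11.75% → €1.46405
Wall clock €40.19: all other goods → 4.25% + 0% county = 4.25% → €1.708075
Picture frame (8x10) €21.00: all other goods → 4.25% + 0% county = 4.25% → €0.8925
Unrounded tax sum = €30.713125 → €30.71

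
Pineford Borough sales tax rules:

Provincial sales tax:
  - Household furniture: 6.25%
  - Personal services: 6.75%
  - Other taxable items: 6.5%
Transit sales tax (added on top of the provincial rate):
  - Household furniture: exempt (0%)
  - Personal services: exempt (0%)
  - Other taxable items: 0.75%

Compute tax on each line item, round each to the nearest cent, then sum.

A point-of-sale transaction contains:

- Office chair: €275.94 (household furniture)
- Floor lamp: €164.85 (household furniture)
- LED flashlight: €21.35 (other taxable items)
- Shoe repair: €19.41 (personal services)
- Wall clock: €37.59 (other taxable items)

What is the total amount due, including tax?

€552.28

Office chair €275.94: household furniture → 6.25% + 0% transit = 6.25% → €17.25
Floor lamp €164.85: household furniture → 6.25% + 0% transit = 6.25% → €10.30
LED flashlight €21.35: other taxable items → 6.5% + 0.75% transit = 7.25% → €1.55
Shoe repair €19.41: personal services → 6.75% + 0% transit = 6.75% → €1.31
Wall clock €37.59: other taxable items → 6.5% + 0.75% transit = 7.25% → €2.73
Subtotal = €519.14; tax = €33.14; total due = €552.28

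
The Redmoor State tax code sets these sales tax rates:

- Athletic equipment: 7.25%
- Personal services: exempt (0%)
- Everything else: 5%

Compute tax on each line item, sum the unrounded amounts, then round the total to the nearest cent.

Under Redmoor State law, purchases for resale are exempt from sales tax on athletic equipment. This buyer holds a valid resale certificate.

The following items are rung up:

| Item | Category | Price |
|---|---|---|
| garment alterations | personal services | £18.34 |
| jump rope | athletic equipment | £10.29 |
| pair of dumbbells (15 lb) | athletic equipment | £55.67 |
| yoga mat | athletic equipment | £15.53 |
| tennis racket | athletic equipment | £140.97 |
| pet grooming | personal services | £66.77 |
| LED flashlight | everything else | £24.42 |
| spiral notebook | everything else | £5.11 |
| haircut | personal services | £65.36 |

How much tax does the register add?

£1.48

Garment alterations £18.34: personal services → 0% → £0.00
Jump rope £10.29: athletic equipment, buyer-exempt → 0% → £0.00
Pair of dumbbells (15 lb) £55.67: athletic equipment, buyer-exempt → 0% → £0.00
Yoga mat £15.53: athletic equipment, buyer-exempt → 0% → £0.00
Tennis racket £140.97: athletic equipment, buyer-exempt → 0% → £0.00
Pet grooming £66.77: personal services → 0% → £0.00
LED flashlight £24.42: everything else → 5% → £1.221
Spiral notebook £5.11: everything else → 5% → £0.2555
Haircut £65.36: personal services → 0% → £0.00
Unrounded tax sum = £1.4765 → £1.48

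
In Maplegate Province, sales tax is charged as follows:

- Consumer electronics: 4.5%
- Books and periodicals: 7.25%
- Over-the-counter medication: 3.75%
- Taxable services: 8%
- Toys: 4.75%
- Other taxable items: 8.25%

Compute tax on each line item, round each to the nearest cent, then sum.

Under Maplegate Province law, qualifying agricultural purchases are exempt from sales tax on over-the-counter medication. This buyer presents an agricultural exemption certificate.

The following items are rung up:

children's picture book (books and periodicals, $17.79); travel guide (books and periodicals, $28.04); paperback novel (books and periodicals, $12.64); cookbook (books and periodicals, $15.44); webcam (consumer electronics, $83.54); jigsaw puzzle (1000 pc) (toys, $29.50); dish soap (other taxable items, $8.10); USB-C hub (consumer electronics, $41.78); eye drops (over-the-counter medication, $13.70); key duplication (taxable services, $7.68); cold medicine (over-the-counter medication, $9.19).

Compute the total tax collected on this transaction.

Children's picture book $17.79: books and periodicals → 7.25% → $1.29
Travel guide $28.04: books and periodicals → 7.25% → $2.03
Paperback novel $12.64: books and periodicals → 7.25% → $0.92
Cookbook $15.44: books and periodicals → 7.25% → $1.12
Webcam $83.54: consumer electronics → 4.5% → $3.76
Jigsaw puzzle (1000 pc) $29.50: toys → 4.75% → $1.40
Dish soap $8.10: other taxable items → 8.25% → $0.67
USB-C hub $41.78: consumer electronics → 4.5% → $1.88
Eye drops $13.70: over-the-counter medication, buyer-exempt → 0% → $0.00
Key duplication $7.68: taxable services → 8% → $0.61
Cold medicine $9.19: over-the-counter medication, buyer-exempt → 0% → $0.00
Total tax = $1.29 + $2.03 + $0.92 + $1.12 + $3.76 + $1.40 + $0.67 + $1.88 + $0.61 = $13.68

$13.68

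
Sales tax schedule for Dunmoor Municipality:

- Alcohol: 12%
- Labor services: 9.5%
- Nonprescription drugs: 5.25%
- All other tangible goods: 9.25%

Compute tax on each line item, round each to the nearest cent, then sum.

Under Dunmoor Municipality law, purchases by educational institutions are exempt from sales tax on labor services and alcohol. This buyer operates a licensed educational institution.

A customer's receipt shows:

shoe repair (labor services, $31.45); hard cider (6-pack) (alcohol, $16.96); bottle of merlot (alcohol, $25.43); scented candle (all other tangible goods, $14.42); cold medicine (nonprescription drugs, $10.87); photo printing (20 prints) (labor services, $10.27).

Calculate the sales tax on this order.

Shoe repair $31.45: labor services, buyer-exempt → 0% → $0.00
Hard cider (6-pack) $16.96: alcohol, buyer-exempt → 0% → $0.00
Bottle of merlot $25.43: alcohol, buyer-exempt → 0% → $0.00
Scented candle $14.42: all other tangible goods → 9.25% → $1.33
Cold medicine $10.87: nonprescription drugs → 5.25% → $0.57
Photo printing (20 prints) $10.27: labor services, buyer-exempt → 0% → $0.00
Total tax = $1.33 + $0.57 = $1.90

$1.90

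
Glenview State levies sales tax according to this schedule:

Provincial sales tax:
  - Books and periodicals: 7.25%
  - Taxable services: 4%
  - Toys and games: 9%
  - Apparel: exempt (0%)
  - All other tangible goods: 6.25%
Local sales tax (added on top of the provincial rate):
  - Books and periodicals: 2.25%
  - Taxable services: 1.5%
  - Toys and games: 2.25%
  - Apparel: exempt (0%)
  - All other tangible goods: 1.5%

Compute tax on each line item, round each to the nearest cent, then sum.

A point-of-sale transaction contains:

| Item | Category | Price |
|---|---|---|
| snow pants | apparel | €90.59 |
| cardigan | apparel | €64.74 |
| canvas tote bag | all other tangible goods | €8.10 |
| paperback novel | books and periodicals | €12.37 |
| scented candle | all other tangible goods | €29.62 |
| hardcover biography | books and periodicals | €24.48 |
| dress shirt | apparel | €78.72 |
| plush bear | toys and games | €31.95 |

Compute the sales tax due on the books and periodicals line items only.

€3.51

Paperback novel €12.37: books and periodicals → 7.25% + 2.25% local = 9.5% → €1.18
Hardcover biography €24.48: books and periodicals → 7.25% + 2.25% local = 9.5% → €2.33
Tax on books and periodicals = €1.18 + €2.33 = €3.51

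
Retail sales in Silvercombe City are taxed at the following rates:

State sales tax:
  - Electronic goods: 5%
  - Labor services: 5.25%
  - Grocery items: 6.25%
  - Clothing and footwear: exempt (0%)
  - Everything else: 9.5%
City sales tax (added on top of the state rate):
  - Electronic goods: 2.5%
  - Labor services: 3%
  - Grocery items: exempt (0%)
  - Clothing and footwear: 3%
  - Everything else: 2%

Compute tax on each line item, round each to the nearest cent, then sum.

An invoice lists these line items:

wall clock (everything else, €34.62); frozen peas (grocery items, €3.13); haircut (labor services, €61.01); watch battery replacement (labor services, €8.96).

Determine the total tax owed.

€9.95

Wall clock €34.62: everything else → 9.5% + 2% city = 11.5% → €3.98
Frozen peas €3.13: grocery items → 6.25% + 0% city = 6.25% → €0.20
Haircut €61.01: labor services → 5.25% + 3% city = 8.25% → €5.03
Watch battery replacement €8.96: labor services → 5.25% + 3% city = 8.25% → €0.74
Total tax = €3.98 + €0.20 + €5.03 + €0.74 = €9.95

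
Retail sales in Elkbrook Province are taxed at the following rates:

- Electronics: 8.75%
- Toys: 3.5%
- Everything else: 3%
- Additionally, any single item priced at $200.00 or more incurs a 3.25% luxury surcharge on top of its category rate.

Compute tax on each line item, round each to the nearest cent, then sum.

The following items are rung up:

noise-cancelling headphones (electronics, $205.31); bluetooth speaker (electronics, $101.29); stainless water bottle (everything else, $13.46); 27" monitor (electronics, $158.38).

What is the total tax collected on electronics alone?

Noise-cancelling headphones $205.31: electronics → 8.75% + 3.25% surcharge = 12% → $24.64
Bluetooth speaker $101.29: electronics → 8.75% → $8.86
27" monitor $158.38: electronics → 8.75% → $13.86
Tax on electronics = $24.64 + $8.86 + $13.86 = $47.36

$47.36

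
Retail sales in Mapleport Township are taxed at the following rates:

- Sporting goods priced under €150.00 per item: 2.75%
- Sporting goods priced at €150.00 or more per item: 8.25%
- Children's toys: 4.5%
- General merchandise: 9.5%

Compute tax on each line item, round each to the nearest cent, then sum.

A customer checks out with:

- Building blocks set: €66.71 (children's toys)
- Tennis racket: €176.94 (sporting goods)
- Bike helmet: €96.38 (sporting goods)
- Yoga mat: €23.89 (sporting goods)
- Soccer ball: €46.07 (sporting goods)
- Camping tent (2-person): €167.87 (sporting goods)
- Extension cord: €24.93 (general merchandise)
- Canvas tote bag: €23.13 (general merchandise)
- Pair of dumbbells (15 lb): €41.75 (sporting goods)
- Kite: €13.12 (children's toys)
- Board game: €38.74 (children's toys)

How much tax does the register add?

€44.08

Building blocks set €66.71: children's toys → 4.5% → €3.00
Tennis racket €176.94: sporting goods, €150.00 or more → 8.25% → €14.60
Bike helmet €96.38: sporting goods, under €150.00 → 2.75% → €2.65
Yoga mat €23.89: sporting goods, under €150.00 → 2.75% → €0.66
Soccer ball €46.07: sporting goods, under €150.00 → 2.75% → €1.27
Camping tent (2-person) €167.87: sporting goods, €150.00 or more → 8.25% → €13.85
Extension cord €24.93: general merchandise → 9.5% → €2.37
Canvas tote bag €23.13: general merchandise → 9.5% → €2.20
Pair of dumbbells (15 lb) €41.75: sporting goods, under €150.00 → 2.75% → €1.15
Kite €13.12: children's toys → 4.5% → €0.59
Board game €38.74: children's toys → 4.5% → €1.74
Total tax = €3.00 + €14.60 + €2.65 + €0.66 + €1.27 + €13.85 + €2.37 + €2.20 + €1.15 + €0.59 + €1.74 = €44.08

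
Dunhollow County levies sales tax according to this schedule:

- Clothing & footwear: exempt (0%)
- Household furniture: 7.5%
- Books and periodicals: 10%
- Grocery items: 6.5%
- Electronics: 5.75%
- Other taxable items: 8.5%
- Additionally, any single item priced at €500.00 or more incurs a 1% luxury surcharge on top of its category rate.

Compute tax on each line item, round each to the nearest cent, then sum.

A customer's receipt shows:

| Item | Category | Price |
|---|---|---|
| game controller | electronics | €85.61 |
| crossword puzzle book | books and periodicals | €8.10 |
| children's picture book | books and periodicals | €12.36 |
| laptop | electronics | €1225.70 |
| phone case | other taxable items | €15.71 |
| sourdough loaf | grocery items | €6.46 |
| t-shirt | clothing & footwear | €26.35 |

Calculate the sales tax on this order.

Game controller €85.61: electronics → 5.75% → €4.92
Crossword puzzle book €8.10: books and periodicals → 10% → €0.81
Children's picture book €12.36: books and periodicals → 10% → €1.24
Laptop €1225.70: electronics → 5.75% + 1% surcharge = 6.75% → €82.73
Phone case €15.71: other taxable items → 8.5% → €1.34
Sourdough loaf €6.46: grocery items → 6.5% → €0.42
T-shirt €26.35: clothing & footwear → 0% → €0.00
Total tax = €4.92 + €0.81 + €1.24 + €82.73 + €1.34 + €0.42 = €91.46

€91.46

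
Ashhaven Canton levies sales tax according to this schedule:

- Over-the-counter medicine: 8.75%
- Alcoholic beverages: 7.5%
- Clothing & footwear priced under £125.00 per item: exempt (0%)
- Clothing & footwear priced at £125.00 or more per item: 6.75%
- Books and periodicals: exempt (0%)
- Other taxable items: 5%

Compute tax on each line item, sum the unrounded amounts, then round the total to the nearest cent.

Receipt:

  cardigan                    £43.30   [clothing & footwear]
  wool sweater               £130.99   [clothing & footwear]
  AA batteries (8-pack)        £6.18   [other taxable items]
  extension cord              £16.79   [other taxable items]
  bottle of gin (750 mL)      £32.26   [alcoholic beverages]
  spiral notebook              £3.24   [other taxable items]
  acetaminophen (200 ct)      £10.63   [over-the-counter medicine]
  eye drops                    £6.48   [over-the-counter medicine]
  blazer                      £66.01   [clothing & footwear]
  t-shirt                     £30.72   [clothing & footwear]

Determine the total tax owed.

£14.07

Cardigan £43.30: clothing & footwear, under £125.00 → 0% → £0.00
Wool sweater £130.99: clothing & footwear, £125.00 or more → 6.75% → £8.841825
AA batteries (8-pack) £6.18: other taxable items → 5% → £0.309
Extension cord £16.79: other taxable items → 5% → £0.8395
Bottle of gin (750 mL) £32.26: alcoholic beverages → 7.5% → £2.4195
Spiral notebook £3.24: other taxable items → 5% → £0.162
Acetaminophen (200 ct) £10.63: over-the-counter medicine → 8.75% → £0.930125
Eye drops £6.48: over-the-counter medicine → 8.75% → £0.567
Blazer £66.01: clothing & footwear, under £125.00 → 0% → £0.00
T-shirt £30.72: clothing & footwear, under £125.00 → 0% → £0.00
Unrounded tax sum = £14.06895 → £14.07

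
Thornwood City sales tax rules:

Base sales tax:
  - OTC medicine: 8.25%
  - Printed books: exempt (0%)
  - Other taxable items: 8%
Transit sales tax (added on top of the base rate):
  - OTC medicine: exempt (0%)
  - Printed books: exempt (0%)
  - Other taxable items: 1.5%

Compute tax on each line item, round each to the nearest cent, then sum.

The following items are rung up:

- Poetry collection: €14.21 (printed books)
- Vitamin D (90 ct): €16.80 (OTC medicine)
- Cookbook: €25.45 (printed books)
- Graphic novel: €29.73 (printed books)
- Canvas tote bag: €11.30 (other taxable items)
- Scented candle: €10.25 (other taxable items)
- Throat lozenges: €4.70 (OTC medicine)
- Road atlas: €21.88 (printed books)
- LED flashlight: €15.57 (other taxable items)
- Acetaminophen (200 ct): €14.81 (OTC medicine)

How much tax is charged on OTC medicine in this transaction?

Vitamin D (90 ct) €16.80: OTC medicine → 8.25% + 0% transit = 8.25% → €1.39
Throat lozenges €4.70: OTC medicine → 8.25% + 0% transit = 8.25% → €0.39
Acetaminophen (200 ct) €14.81: OTC medicine → 8.25% + 0% transit = 8.25% → €1.22
Tax on OTC medicine = €1.39 + €0.39 + €1.22 = €3.00

€3.00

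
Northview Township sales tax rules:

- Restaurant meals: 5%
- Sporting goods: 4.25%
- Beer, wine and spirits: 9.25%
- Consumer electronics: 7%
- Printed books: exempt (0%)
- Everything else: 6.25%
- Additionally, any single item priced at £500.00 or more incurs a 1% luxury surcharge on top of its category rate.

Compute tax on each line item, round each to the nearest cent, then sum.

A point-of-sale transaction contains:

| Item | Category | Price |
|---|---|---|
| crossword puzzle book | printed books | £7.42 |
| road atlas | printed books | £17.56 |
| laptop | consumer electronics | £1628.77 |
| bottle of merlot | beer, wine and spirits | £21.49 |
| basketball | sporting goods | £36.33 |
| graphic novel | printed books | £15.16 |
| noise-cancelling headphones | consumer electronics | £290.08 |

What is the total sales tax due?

£154.14

Crossword puzzle book £7.42: printed books → 0% → £0.00
Road atlas £17.56: printed books → 0% → £0.00
Laptop £1628.77: consumer electronics → 7% + 1% surcharge = 8% → £130.30
Bottle of merlot £21.49: beer, wine and spirits → 9.25% → £1.99
Basketball £36.33: sporting goods → 4.25% → £1.54
Graphic novel £15.16: printed books → 0% → £0.00
Noise-cancelling headphones £290.08: consumer electronics → 7% → £20.31
Total tax = £130.30 + £1.99 + £1.54 + £20.31 = £154.14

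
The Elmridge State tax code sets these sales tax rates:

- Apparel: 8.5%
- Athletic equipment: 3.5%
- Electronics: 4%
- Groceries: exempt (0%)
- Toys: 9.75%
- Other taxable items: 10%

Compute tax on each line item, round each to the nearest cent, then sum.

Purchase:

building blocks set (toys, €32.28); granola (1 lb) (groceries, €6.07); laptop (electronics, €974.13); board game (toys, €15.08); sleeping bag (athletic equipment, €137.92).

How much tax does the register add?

Building blocks set €32.28: toys → 9.75% → €3.15
Granola (1 lb) €6.07: groceries → 0% → €0.00
Laptop €974.13: electronics → 4% → €38.97
Board game €15.08: toys → 9.75% → €1.47
Sleeping bag €137.92: athletic equipment → 3.5% → €4.83
Total tax = €3.15 + €38.97 + €1.47 + €4.83 = €48.42

€48.42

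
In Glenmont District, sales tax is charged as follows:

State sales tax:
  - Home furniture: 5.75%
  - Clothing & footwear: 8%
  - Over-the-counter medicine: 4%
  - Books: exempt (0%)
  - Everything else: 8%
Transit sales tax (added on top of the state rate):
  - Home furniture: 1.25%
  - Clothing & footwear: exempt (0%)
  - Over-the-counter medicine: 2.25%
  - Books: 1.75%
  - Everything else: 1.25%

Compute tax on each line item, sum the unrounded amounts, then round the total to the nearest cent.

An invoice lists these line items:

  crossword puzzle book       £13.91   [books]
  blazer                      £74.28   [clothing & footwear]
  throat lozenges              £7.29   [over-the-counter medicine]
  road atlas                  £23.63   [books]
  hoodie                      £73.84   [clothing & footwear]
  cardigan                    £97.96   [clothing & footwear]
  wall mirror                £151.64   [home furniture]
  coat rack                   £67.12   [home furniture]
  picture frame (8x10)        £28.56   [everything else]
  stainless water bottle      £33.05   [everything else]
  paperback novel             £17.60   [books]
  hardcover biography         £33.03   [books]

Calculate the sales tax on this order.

Crossword puzzle book £13.91: books → 0% + 1.75% transit = 1.75% → £0.243425
Blazer £74.28: clothing & footwear → 8% + 0% transit = 8% → £5.9424
Throat lozenges £7.29: over-the-counter medicine → 4% + 2.25% transit = 6.25% → £0.455625
Road atlas £23.63: books → 0% + 1.75% transit = 1.75% → £0.413525
Hoodie £73.84: clothing & footwear → 8% + 0% transit = 8% → £5.9072
Cardigan £97.96: clothing & footwear → 8% + 0% transit = 8% → £7.8368
Wall mirror £151.64: home furniture → 5.75% + 1.25% transit = 7% → £10.6148
Coat rack £67.12: home furniture → 5.75% + 1.25% transit = 7% → £4.6984
Picture frame (8x10) £28.56: everything else → 8% + 1.25% transit = 9.25% → £2.6418
Stainless water bottle £33.05: everything else → 8% + 1.25% transit = 9.25% → £3.057125
Paperback novel £17.60: books → 0% + 1.75% transit = 1.75% → £0.308
Hardcover biography £33.03: books → 0% + 1.75% transit = 1.75% → £0.578025
Unrounded tax sum = £42.697125 → £42.70

£42.70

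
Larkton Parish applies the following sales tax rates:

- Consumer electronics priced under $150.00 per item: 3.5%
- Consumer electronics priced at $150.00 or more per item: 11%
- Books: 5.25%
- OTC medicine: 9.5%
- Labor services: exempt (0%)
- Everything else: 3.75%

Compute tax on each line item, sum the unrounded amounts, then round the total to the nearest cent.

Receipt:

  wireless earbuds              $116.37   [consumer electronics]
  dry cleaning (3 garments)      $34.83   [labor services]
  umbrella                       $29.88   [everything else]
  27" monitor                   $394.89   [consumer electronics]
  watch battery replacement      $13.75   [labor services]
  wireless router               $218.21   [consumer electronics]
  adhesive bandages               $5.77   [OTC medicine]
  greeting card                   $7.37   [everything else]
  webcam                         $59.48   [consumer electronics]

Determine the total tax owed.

Wireless earbuds $116.37: consumer electronics, under $150.00 → 3.5% → $4.07295
Dry cleaning (3 garments) $34.83: labor services → 0% → $0.00
Umbrella $29.88: everything else → 3.75% → $1.1205
27" monitor $394.89: consumer electronics, $150.00 or more → 11% → $43.4379
Watch battery replacement $13.75: labor services → 0% → $0.00
Wireless router $218.21: consumer electronics, $150.00 or more → 11% → $24.0031
Adhesive bandages $5.77: OTC medicine → 9.5% → $0.54815
Greeting card $7.37: everything else → 3.75% → $0.276375
Webcam $59.48: consumer electronics, under $150.00 → 3.5% → $2.0818
Unrounded tax sum = $75.540775 → $75.54

$75.54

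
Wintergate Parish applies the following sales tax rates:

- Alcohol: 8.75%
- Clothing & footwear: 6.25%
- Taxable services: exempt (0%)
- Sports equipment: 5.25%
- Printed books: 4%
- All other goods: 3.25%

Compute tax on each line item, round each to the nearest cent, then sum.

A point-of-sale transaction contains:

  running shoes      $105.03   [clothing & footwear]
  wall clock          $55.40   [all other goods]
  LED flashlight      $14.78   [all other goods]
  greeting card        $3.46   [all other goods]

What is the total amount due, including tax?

$187.62

Running shoes $105.03: clothing & footwear → 6.25% → $6.56
Wall clock $55.40: all other goods → 3.25% → $1.80
LED flashlight $14.78: all other goods → 3.25% → $0.48
Greeting card $3.46: all other goods → 3.25% → $0.11
Subtotal = $178.67; tax = $8.95; total due = $187.62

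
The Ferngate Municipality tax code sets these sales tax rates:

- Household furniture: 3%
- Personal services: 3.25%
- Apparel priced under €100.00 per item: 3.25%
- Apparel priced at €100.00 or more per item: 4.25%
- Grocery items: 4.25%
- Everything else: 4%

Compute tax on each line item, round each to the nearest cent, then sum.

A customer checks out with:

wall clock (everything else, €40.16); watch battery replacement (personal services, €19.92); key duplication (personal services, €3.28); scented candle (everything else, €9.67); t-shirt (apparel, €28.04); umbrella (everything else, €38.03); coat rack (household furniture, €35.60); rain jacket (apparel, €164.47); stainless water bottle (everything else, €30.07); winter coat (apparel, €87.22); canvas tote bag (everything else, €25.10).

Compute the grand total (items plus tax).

Wall clock €40.16: everything else → 4% → €1.61
Watch battery replacement €19.92: personal services → 3.25% → €0.65
Key duplication €3.28: personal services → 3.25% → €0.11
Scented candle €9.67: everything else → 4% → €0.39
T-shirt €28.04: apparel, under €100.00 → 3.25% → €0.91
Umbrella €38.03: everything else → 4% → €1.52
Coat rack €35.60: household furniture → 3% → €1.07
Rain jacket €164.47: apparel, €100.00 or more → 4.25% → €6.99
Stainless water bottle €30.07: everything else → 4% → €1.20
Winter coat €87.22: apparel, under €100.00 → 3.25% → €2.83
Canvas tote bag €25.10: everything else → 4% → €1.00
Subtotal = €481.56; tax = €18.28; total due = €499.84

€499.84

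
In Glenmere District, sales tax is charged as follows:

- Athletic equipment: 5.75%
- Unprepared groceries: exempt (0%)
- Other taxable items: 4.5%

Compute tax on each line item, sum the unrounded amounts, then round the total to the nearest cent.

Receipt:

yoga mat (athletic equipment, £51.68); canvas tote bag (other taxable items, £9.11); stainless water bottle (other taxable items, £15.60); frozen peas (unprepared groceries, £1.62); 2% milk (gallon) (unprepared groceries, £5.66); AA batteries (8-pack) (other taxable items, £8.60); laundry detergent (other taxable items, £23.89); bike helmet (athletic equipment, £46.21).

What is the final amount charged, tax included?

Yoga mat £51.68: athletic equipment → 5.75% → £2.9716
Canvas tote bag £9.11: other taxable items → 4.5% → £0.40995
Stainless water bottle £15.60: other taxable items → 4.5% → £0.702
Frozen peas £1.62: unprepared groceries → 0% → £0.00
2% milk (gallon) £5.66: unprepared groceries → 0% → £0.00
AA batteries (8-pack) £8.60: other taxable items → 4.5% → £0.387
Laundry detergent £23.89: other taxable items → 4.5% → £1.07505
Bike helmet £46.21: athletic equipment → 5.75% → £2.657075
Subtotal = £162.37; unrounded tax = £8.202675 → £8.20; total due = £170.57

£170.57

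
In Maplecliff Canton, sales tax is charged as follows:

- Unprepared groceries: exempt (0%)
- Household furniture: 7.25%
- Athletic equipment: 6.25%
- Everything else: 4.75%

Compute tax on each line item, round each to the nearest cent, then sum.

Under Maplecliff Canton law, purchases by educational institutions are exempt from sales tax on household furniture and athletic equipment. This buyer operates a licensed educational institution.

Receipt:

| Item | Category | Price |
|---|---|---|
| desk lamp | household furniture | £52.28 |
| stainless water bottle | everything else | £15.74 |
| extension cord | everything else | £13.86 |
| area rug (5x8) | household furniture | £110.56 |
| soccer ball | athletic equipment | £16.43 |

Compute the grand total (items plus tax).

Desk lamp £52.28: household furniture, buyer-exempt → 0% → £0.00
Stainless water bottle £15.74: everything else → 4.75% → £0.75
Extension cord £13.86: everything else → 4.75% → £0.66
Area rug (5x8) £110.56: household furniture, buyer-exempt → 0% → £0.00
Soccer ball £16.43: athletic equipment, buyer-exempt → 0% → £0.00
Subtotal = £208.87; tax = £1.41; total due = £210.28

£210.28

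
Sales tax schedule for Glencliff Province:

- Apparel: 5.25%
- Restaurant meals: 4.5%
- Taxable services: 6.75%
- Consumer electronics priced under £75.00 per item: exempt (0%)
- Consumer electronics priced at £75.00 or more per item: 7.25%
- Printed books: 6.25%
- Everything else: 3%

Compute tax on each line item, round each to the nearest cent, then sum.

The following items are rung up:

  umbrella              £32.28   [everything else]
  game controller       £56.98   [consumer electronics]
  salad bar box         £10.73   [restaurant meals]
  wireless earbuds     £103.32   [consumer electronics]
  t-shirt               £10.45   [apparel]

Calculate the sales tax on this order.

Umbrella £32.28: everything else → 3% → £0.97
Game controller £56.98: consumer electronics, under £75.00 → 0% → £0.00
Salad bar box £10.73: restaurant meals → 4.5% → £0.48
Wireless earbuds £103.32: consumer electronics, £75.00 or more → 7.25% → £7.49
T-shirt £10.45: apparel → 5.25% → £0.55
Total tax = £0.97 + £0.48 + £7.49 + £0.55 = £9.49

£9.49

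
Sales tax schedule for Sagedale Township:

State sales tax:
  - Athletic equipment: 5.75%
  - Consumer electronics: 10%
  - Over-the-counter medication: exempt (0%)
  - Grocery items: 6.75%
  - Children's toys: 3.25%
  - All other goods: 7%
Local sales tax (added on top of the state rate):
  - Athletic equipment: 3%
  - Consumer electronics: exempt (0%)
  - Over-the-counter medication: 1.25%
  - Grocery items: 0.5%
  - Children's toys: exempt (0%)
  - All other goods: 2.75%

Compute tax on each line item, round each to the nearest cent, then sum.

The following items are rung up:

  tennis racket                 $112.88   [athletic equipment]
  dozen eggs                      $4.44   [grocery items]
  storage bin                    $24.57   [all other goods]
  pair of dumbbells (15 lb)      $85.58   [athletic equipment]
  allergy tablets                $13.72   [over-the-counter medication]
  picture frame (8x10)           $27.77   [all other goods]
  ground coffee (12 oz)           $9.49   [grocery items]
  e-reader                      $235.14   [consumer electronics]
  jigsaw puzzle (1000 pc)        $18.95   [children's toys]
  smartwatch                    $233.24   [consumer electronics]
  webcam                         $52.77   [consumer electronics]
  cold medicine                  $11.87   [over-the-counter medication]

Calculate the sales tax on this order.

$76.54

Tennis racket $112.88: athletic equipment → 5.75% + 3% local = 8.75% → $9.88
Dozen eggs $4.44: grocery items → 6.75% + 0.5% local = 7.25% → $0.32
Storage bin $24.57: all other goods → 7% + 2.75% local = 9.75% → $2.40
Pair of dumbbells (15 lb) $85.58: athletic equipment → 5.75% + 3% local = 8.75% → $7.49
Allergy tablets $13.72: over-the-counter medication → 0% + 1.25% local = 1.25% → $0.17
Picture frame (8x10) $27.77: all other goods → 7% + 2.75% local = 9.75% → $2.71
Ground coffee (12 oz) $9.49: grocery items → 6.75% + 0.5% local = 7.25% → $0.69
E-reader $235.14: consumer electronics → 10% + 0% local = 10% → $23.51
Jigsaw puzzle (1000 pc) $18.95: children's toys → 3.25% + 0% local = 3.25% → $0.62
Smartwatch $233.24: consumer electronics → 10% + 0% local = 10% → $23.32
Webcam $52.77: consumer electronics → 10% + 0% local = 10% → $5.28
Cold medicine $11.87: over-the-counter medication → 0% + 1.25% local = 1.25% → $0.15
Total tax = $9.88 + $0.32 + $2.40 + $7.49 + $0.17 + $2.71 + $0.69 + $23.51 + $0.62 + $23.32 + $5.28 + $0.15 = $76.54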